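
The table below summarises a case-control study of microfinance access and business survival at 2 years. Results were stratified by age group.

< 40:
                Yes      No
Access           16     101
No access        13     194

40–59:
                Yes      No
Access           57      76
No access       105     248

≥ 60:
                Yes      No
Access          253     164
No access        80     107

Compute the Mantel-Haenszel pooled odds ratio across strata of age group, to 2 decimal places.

OR_MH = Σ(aᵢdᵢ/nᵢ) / Σ(bᵢcᵢ/nᵢ), where nᵢ is the stratum total.
Stratum 1 (< 40): n = 324; a·d/n = 16·194/324 = 9.5802; b·c/n = 101·13/324 = 4.0525
Stratum 2 (40–59): n = 486; a·d/n = 57·248/486 = 29.0864; b·c/n = 76·105/486 = 16.4198
Stratum 3 (≥ 60): n = 604; a·d/n = 253·107/604 = 44.8195; b·c/n = 164·80/604 = 21.7219
OR_MH = (9.5802 + 29.0864 + 44.8195) / (4.0525 + 16.4198 + 21.7219) = 83.4862 / 42.1941 = 1.97862

1.98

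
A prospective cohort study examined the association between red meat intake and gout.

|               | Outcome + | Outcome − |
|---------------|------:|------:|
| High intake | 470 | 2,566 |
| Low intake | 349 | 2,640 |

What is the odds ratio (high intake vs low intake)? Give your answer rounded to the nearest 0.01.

Cells: a = 470, b = 2566, c = 349, d = 2640.
OR = (a·d)/(b·c) = (470 × 2640) / (2566 × 349) = 1240800 / 895534 = 1.38554
The odds of gout are about 1.39 times as high in the high intake group.

1.39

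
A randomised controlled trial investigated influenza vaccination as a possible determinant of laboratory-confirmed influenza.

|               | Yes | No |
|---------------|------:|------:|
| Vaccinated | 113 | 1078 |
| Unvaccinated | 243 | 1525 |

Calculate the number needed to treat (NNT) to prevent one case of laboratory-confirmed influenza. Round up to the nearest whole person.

24

Risk in treated group = 113/1191 = 0.09488; risk in control = 243/1768 = 0.13744.
Absolute risk reduction = 0.13744 − 0.09488 = 0.04257
NNT = 1 / ARR = 1 / 0.04257 = 23.493 → round up → 24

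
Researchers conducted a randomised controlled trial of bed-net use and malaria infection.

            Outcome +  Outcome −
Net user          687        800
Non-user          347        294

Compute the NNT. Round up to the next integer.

13

Risk in treated group = 687/1487 = 0.46200; risk in control = 347/641 = 0.54134.
Absolute risk reduction = 0.54134 − 0.46200 = 0.07934
NNT = 1 / ARR = 1 / 0.07934 = 12.604 → round up → 13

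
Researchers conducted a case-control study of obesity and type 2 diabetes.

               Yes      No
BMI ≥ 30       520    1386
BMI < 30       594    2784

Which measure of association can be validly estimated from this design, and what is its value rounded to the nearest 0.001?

Cells: a = 520, b = 1386, c = 594, d = 2784.
This is a case-control study: participants were sampled on outcome status, so risks in the source population cannot be estimated directly — relative risk is not valid here. The odds ratio is the appropriate measure.
OR = (a·d)/(b·c) = (520 × 2784) / (1386 × 594) = 1447680 / 823284 = 1.75842

1.758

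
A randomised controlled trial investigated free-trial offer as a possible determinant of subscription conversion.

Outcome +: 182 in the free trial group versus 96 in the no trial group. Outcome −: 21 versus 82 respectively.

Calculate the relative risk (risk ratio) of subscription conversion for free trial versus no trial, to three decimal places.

1.662

From the description: a = 182, b = 21, c = 96, d = 82.
Risk in exposed = 182/203 = 0.89655; risk in unexposed = 96/178 = 0.53933.
RR = 0.89655 / 0.53933 = 1.66236
The risk among the exposed is 1.66 times that among the unexposed.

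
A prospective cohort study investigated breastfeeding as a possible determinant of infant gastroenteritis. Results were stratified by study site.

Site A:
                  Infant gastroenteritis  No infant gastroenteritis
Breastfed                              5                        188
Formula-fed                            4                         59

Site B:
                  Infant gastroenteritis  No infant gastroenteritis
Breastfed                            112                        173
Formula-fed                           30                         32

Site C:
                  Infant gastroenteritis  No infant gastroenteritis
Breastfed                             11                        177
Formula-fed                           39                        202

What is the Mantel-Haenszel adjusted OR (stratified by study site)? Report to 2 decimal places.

0.49

OR_MH = Σ(aᵢdᵢ/nᵢ) / Σ(bᵢcᵢ/nᵢ), where nᵢ is the stratum total.
Stratum 1 (Site A): n = 256; a·d/n = 5·59/256 = 1.1523; b·c/n = 188·4/256 = 2.9375
Stratum 2 (Site B): n = 347; a·d/n = 112·32/347 = 10.3285; b·c/n = 173·30/347 = 14.9568
Stratum 3 (Site C): n = 429; a·d/n = 11·202/429 = 5.1795; b·c/n = 177·39/429 = 16.0909
OR_MH = (1.1523 + 10.3285 + 5.1795) / (2.9375 + 14.9568 + 16.0909) = 16.6604 / 33.9852 = 0.49022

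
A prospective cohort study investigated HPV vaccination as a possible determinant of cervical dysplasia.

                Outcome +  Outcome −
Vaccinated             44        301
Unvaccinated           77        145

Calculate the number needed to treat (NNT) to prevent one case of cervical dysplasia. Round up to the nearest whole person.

Risk in treated group = 44/345 = 0.12754; risk in control = 77/222 = 0.34685.
Absolute risk reduction = 0.34685 − 0.12754 = 0.21931
NNT = 1 / ARR = 1 / 0.21931 = 4.560 → round up → 5

5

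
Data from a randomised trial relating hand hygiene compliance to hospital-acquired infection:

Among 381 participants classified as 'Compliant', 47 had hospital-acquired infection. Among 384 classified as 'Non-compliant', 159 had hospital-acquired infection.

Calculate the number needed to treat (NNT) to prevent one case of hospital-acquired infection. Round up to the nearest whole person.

4

Risk in treated group = 47/381 = 0.12336; risk in control = 159/384 = 0.41406.
Absolute risk reduction = 0.41406 − 0.12336 = 0.29070
NNT = 1 / ARR = 1 / 0.29070 = 3.440 → round up → 4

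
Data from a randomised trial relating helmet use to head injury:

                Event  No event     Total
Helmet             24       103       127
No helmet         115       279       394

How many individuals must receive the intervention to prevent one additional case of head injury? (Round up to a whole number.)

10

Risk in treated group = 24/127 = 0.18898; risk in control = 115/394 = 0.29188.
Absolute risk reduction = 0.29188 − 0.18898 = 0.10290
NNT = 1 / ARR = 1 / 0.10290 = 9.718 → round up → 10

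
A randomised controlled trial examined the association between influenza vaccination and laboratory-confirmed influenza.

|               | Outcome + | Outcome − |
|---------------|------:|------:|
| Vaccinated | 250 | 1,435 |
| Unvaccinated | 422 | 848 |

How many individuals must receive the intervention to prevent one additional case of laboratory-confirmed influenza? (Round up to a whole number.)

Risk in treated group = 250/1685 = 0.14837; risk in control = 422/1270 = 0.33228.
Absolute risk reduction = 0.33228 − 0.14837 = 0.18392
NNT = 1 / ARR = 1 / 0.18392 = 5.437 → round up → 6

6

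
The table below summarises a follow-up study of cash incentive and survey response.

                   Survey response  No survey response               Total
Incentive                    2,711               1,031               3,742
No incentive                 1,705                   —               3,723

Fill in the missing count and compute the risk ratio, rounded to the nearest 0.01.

The missing cell is in the unexposed row: 3723 − 1705 = 2018.
So a = 2711, b = 1031, c = 1705, d = 2018.
RR = [a/(a+b)] / [c/(c+d)] = (2711/3742) / (1705/3723) = 0.72448/0.45796 = 1.58196

1.58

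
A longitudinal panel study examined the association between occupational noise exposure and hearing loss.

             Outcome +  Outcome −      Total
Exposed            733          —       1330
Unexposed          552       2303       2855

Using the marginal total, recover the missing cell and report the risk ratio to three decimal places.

The missing cell is in the exposed row: 1330 − 733 = 597.
So a = 733, b = 597, c = 552, d = 2303.
RR = [a/(a+b)] / [c/(c+d)] = (733/1330) / (552/2855) = 0.55113/0.19335 = 2.85049

2.850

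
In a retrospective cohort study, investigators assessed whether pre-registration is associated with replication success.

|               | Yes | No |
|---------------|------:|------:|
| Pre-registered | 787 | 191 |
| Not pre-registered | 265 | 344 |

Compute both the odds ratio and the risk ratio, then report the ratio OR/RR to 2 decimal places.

Cells: a = 787, b = 191, c = 265, d = 344.
OR = (787·344)/(191·265) = 270728/50615 = 5.34877
Risk in exposed = 787/978 = 0.80470; risk in unexposed = 265/609 = 0.43514; RR = 1.84930
OR/RR = 5.34877 / 1.84930 = 2.89232
The outcome is not rare, so the OR lies further from 1 than the RR.

2.89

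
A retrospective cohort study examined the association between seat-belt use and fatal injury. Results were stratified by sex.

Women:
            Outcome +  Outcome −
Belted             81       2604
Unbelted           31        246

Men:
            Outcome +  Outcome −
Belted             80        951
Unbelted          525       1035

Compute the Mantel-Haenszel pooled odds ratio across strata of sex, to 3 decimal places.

OR_MH = Σ(aᵢdᵢ/nᵢ) / Σ(bᵢcᵢ/nᵢ), where nᵢ is the stratum total.
Stratum 1 (Women): n = 2962; a·d/n = 81·246/2962 = 6.7272; b·c/n = 2604·31/2962 = 27.2532
Stratum 2 (Men): n = 2591; a·d/n = 80·1035/2591 = 31.9568; b·c/n = 951·525/2591 = 192.6959
OR_MH = (6.7272 + 31.9568) / (27.2532 + 192.6959) = 38.6840 / 219.9491 = 0.17588

0.176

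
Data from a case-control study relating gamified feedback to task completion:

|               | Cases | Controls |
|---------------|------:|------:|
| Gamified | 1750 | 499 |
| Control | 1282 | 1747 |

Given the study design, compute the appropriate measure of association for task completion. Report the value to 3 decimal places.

4.779

Cells: a = 1750, b = 499, c = 1282, d = 1747.
This is a case-control study: participants were sampled on outcome status, so risks in the source population cannot be estimated directly — relative risk is not valid here. The odds ratio is the appropriate measure.
OR = (a·d)/(b·c) = (1750 × 1747) / (499 × 1282) = 3057250 / 639718 = 4.77906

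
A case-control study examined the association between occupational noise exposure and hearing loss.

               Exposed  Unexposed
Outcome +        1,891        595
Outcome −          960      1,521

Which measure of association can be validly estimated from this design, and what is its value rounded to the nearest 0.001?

Reading the table with exposure as columns: a = 1891 (Exposed, case), b = 960 (Exposed, non-case), c = 595 (Unexposed, case), d = 1521.
This is a case-control study: participants were sampled on outcome status, so risks in the source population cannot be estimated directly — relative risk is not valid here. The odds ratio is the appropriate measure.
OR = (a·d)/(b·c) = (1891 × 1521) / (960 × 595) = 2876211 / 571200 = 5.03538

5.035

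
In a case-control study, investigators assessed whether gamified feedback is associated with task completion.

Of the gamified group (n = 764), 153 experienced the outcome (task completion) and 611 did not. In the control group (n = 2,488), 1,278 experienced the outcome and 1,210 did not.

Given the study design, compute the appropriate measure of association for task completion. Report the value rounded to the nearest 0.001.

From the description: a = 153, b = 611, c = 1278, d = 1210.
This is a case-control study: participants were sampled on outcome status, so risks in the source population cannot be estimated directly — relative risk is not valid here. The odds ratio is the appropriate measure.
OR = (a·d)/(b·c) = (153 × 1210) / (611 × 1278) = 185130 / 780858 = 0.23709

0.237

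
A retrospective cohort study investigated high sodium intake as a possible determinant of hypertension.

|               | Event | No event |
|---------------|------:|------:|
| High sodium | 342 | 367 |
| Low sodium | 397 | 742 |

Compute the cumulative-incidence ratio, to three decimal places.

Cells: a = 342, b = 367, c = 397, d = 742.
Risk in exposed = 342/709 = 0.48237; risk in unexposed = 397/1139 = 0.34855.
RR = 0.48237 / 0.34855 = 1.38393
The risk among the exposed is 1.38 times that among the unexposed.

1.384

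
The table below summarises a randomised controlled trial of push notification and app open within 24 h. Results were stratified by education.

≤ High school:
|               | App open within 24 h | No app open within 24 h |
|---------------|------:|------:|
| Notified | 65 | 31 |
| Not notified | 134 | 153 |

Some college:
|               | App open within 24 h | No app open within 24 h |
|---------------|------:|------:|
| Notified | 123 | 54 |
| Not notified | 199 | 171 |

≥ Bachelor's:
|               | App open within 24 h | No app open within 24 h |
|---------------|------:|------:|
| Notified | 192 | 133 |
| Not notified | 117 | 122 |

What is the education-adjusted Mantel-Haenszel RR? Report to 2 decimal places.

RR_MH = Σ(aᵢ·n₀ᵢ/nᵢ) / Σ(cᵢ·n₁ᵢ/nᵢ), with n₁ᵢ = aᵢ+bᵢ (exposed), n₀ᵢ = cᵢ+dᵢ (unexposed), nᵢ = n₁ᵢ+n₀ᵢ.
Stratum 1 (≤ High school): n₁ = 96, n₀ = 287, n = 383; a·n₀/n = 65·287/383 = 48.7076; c·n₁/n = 134·96/383 = 33.5875
Stratum 2 (Some college): n₁ = 177, n₀ = 370, n = 547; a·n₀/n = 123·370/547 = 83.1993; c·n₁/n = 199·177/547 = 64.3931
Stratum 3 (≥ Bachelor's): n₁ = 325, n₀ = 239, n = 564; a·n₀/n = 192·239/564 = 81.3617; c·n₁/n = 117·325/564 = 67.4202
RR_MH = (48.7076 + 83.1993 + 81.3617) / (33.5875 + 64.3931 + 67.4202) = 213.2685 / 165.4007 = 1.28941

1.29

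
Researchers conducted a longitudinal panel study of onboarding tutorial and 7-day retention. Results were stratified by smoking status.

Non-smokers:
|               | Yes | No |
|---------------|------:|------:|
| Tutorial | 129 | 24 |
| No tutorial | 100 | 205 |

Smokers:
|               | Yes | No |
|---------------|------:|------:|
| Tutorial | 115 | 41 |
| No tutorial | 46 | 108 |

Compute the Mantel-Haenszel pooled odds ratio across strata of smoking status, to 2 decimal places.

OR_MH = Σ(aᵢdᵢ/nᵢ) / Σ(bᵢcᵢ/nᵢ), where nᵢ is the stratum total.
Stratum 1 (Non-smokers): n = 458; a·d/n = 129·205/458 = 57.7402; b·c/n = 24·100/458 = 5.2402
Stratum 2 (Smokers): n = 310; a·d/n = 115·108/310 = 40.0645; b·c/n = 41·46/310 = 6.0839
OR_MH = (57.7402 + 40.0645) / (5.2402 + 6.0839) = 97.8047 / 11.3240 = 8.63690

8.64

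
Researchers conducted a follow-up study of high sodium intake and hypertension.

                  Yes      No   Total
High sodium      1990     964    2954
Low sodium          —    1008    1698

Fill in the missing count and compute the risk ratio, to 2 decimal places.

1.66

The missing cell is in the unexposed row: 1698 − 1008 = 690.
So a = 1990, b = 964, c = 690, d = 1008.
RR = [a/(a+b)] / [c/(c+d)] = (1990/2954) / (690/1698) = 0.67366/0.40636 = 1.65780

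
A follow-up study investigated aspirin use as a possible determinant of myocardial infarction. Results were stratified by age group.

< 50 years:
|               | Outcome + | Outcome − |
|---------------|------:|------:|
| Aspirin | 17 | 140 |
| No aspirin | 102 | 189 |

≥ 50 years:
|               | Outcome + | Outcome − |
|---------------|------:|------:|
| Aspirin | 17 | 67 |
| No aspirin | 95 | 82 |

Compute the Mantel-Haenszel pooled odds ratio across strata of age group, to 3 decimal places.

0.222

OR_MH = Σ(aᵢdᵢ/nᵢ) / Σ(bᵢcᵢ/nᵢ), where nᵢ is the stratum total.
Stratum 1 (< 50 years): n = 448; a·d/n = 17·189/448 = 7.1719; b·c/n = 140·102/448 = 31.8750
Stratum 2 (≥ 50 years): n = 261; a·d/n = 17·82/261 = 5.3410; b·c/n = 67·95/261 = 24.3870
OR_MH = (7.1719 + 5.3410) / (31.8750 + 24.3870) = 12.5129 / 56.2620 = 0.22240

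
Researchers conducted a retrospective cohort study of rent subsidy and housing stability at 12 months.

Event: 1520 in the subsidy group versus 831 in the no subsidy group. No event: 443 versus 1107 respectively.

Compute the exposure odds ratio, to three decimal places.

4.571

From the description: a = 1520, b = 443, c = 831, d = 1107.
OR = (a·d)/(b·c) = (1520 × 1107) / (443 × 831) = 1682640 / 368133 = 4.57074
The odds of housing stability at 12 months are about 4.57 times as high in the subsidy group.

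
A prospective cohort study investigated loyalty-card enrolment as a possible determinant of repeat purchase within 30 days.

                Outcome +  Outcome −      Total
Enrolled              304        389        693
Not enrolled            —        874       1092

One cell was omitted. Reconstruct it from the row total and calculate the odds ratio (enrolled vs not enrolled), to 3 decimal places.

The missing cell is in the unexposed row: 1092 − 874 = 218.
So a = 304, b = 389, c = 218, d = 874.
OR = (a·d)/(b·c) = (304 × 874) / (389 × 218) = 265696 / 84802 = 3.13313

3.133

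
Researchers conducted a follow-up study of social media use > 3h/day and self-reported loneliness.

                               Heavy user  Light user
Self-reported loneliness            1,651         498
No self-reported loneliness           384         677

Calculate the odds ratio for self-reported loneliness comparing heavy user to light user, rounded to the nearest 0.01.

Reading the table with exposure as columns: a = 1651 (Heavy user, case), b = 384 (Heavy user, non-case), c = 498 (Light user, case), d = 677.
OR = (a·d)/(b·c) = (1651 × 677) / (384 × 498) = 1117727 / 191232 = 5.84487
The odds of self-reported loneliness are about 5.84 times as high in the heavy user group.

5.84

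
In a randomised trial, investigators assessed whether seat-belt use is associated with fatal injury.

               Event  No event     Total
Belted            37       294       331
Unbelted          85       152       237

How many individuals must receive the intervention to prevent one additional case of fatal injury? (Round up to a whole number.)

Risk in treated group = 37/331 = 0.11178; risk in control = 85/237 = 0.35865.
Absolute risk reduction = 0.35865 − 0.11178 = 0.24687
NNT = 1 / ARR = 1 / 0.24687 = 4.051 → round up → 5

5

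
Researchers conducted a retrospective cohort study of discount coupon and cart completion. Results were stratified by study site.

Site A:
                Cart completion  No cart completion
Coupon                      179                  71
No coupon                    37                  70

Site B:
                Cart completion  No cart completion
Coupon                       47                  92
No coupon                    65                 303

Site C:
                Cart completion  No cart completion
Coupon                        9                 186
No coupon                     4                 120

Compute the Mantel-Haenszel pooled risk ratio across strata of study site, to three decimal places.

RR_MH = Σ(aᵢ·n₀ᵢ/nᵢ) / Σ(cᵢ·n₁ᵢ/nᵢ), with n₁ᵢ = aᵢ+bᵢ (exposed), n₀ᵢ = cᵢ+dᵢ (unexposed), nᵢ = n₁ᵢ+n₀ᵢ.
Stratum 1 (Site A): n₁ = 250, n₀ = 107, n = 357; a·n₀/n = 179·107/357 = 53.6499; c·n₁/n = 37·250/357 = 25.9104
Stratum 2 (Site B): n₁ = 139, n₀ = 368, n = 507; a·n₀/n = 47·368/507 = 34.1144; c·n₁/n = 65·139/507 = 17.8205
Stratum 3 (Site C): n₁ = 195, n₀ = 124, n = 319; a·n₀/n = 9·124/319 = 3.4984; c·n₁/n = 4·195/319 = 2.4451
RR_MH = (53.6499 + 34.1144 + 3.4984) / (25.9104 + 17.8205 + 2.4451) = 91.2627 / 46.1760 = 1.97641

1.976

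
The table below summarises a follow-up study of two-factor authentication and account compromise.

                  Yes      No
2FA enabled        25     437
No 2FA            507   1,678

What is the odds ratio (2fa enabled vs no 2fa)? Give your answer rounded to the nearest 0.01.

Cells: a = 25, b = 437, c = 507, d = 1678.
OR = (a·d)/(b·c) = (25 × 1678) / (437 × 507) = 41950 / 221559 = 0.18934
Exposure is associated with lower odds of account compromise (OR = 0.19 < 1).

0.19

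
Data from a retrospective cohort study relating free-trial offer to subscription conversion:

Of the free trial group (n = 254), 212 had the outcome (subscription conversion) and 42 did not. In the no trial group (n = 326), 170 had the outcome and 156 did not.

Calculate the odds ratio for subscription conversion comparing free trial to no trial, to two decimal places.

From the description: a = 212, b = 42, c = 170, d = 156.
OR = (a·d)/(b·c) = (212 × 156) / (42 × 170) = 33072 / 7140 = 4.63193
The odds of subscription conversion are about 4.63 times as high in the free trial group.

4.63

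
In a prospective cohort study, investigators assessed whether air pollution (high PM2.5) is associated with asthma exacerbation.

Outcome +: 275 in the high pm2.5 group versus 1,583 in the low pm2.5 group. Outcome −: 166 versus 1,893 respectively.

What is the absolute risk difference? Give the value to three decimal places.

0.168

From the description: a = 275, b = 166, c = 1583, d = 1893.
Risk in exposed = 275/441 = 0.623583; risk in unexposed = 1583/3476 = 0.455409.
Risk difference = 0.623583 − 0.455409 = 0.168174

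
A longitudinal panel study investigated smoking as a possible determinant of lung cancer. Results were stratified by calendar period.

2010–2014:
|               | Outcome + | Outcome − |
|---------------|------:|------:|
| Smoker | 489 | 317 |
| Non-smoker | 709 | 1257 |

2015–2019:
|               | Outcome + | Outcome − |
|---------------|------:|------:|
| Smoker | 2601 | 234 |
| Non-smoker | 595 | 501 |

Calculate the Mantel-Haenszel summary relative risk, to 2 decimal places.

1.69

RR_MH = Σ(aᵢ·n₀ᵢ/nᵢ) / Σ(cᵢ·n₁ᵢ/nᵢ), with n₁ᵢ = aᵢ+bᵢ (exposed), n₀ᵢ = cᵢ+dᵢ (unexposed), nᵢ = n₁ᵢ+n₀ᵢ.
Stratum 1 (2010–2014): n₁ = 806, n₀ = 1966, n = 2772; a·n₀/n = 489·1966/2772 = 346.8160; c·n₁/n = 709·806/2772 = 206.1522
Stratum 2 (2015–2019): n₁ = 2835, n₀ = 1096, n = 3931; a·n₀/n = 2601·1096/3931 = 725.1834; c·n₁/n = 595·2835/3931 = 429.1084
RR_MH = (346.8160 + 725.1834) / (206.1522 + 429.1084) = 1071.9994 / 635.2606 = 1.68750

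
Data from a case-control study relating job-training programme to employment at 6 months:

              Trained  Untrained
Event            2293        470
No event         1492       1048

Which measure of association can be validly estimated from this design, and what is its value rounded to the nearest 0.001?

3.427

Reading the table with exposure as columns: a = 2293 (Trained, case), b = 1492 (Trained, non-case), c = 470 (Untrained, case), d = 1048.
This is a case-control study: participants were sampled on outcome status, so risks in the source population cannot be estimated directly — relative risk is not valid here. The odds ratio is the appropriate measure.
OR = (a·d)/(b·c) = (2293 × 1048) / (1492 × 470) = 2403064 / 701240 = 3.42688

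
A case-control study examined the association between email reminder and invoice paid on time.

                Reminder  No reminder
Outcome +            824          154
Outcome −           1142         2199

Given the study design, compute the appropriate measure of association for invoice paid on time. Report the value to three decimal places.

Reading the table with exposure as columns: a = 824 (Reminder, case), b = 1142 (Reminder, non-case), c = 154 (No reminder, case), d = 2199.
This is a case-control study: participants were sampled on outcome status, so risks in the source population cannot be estimated directly — relative risk is not valid here. The odds ratio is the appropriate measure.
OR = (a·d)/(b·c) = (824 × 2199) / (1142 × 154) = 1811976 / 175868 = 10.30305

10.303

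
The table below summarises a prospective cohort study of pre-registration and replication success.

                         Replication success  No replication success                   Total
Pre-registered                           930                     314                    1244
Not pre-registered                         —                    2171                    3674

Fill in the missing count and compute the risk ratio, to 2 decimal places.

1.83

The missing cell is in the unexposed row: 3674 − 2171 = 1503.
So a = 930, b = 314, c = 1503, d = 2171.
RR = [a/(a+b)] / [c/(c+d)] = (930/1244) / (1503/3674) = 0.74759/0.40909 = 1.82744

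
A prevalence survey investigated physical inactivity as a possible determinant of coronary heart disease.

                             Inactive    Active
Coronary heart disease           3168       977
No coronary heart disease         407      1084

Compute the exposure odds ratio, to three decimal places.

Reading the table with exposure as columns: a = 3168 (Inactive, case), b = 407 (Inactive, non-case), c = 977 (Active, case), d = 1084.
OR = (a·d)/(b·c) = (3168 × 1084) / (407 × 977) = 3434112 / 397639 = 8.63626
The odds of coronary heart disease are about 8.64 times as high in the inactive group.

8.636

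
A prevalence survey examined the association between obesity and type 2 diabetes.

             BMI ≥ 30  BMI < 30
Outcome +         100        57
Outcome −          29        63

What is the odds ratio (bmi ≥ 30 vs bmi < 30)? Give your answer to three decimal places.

Reading the table with exposure as columns: a = 100 (BMI ≥ 30, case), b = 29 (BMI ≥ 30, non-case), c = 57 (BMI < 30, case), d = 63.
OR = (a·d)/(b·c) = (100 × 63) / (29 × 57) = 6300 / 1653 = 3.81125
The odds of type 2 diabetes are about 3.81 times as high in the bmi ≥ 30 group.

3.811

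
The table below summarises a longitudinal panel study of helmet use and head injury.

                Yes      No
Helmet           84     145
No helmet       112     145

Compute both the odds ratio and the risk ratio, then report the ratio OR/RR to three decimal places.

Cells: a = 84, b = 145, c = 112, d = 145.
OR = (84·145)/(145·112) = 12180/16240 = 0.75000
Risk in exposed = 84/229 = 0.36681; risk in unexposed = 112/257 = 0.43580; RR = 0.84170
OR/RR = 0.75000 / 0.84170 = 0.89105
The outcome is not rare, so the OR lies further from 1 than the RR.

0.891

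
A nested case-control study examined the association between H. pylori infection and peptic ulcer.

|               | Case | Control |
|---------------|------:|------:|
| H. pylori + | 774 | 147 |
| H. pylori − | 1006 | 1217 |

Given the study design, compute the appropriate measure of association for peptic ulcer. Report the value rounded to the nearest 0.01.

Cells: a = 774, b = 147, c = 1006, d = 1217.
This is a nested case-control study: participants were sampled on outcome status, so risks in the source population cannot be estimated directly — relative risk is not valid here. The odds ratio is the appropriate measure.
OR = (a·d)/(b·c) = (774 × 1217) / (147 × 1006) = 941958 / 147882 = 6.36966

6.37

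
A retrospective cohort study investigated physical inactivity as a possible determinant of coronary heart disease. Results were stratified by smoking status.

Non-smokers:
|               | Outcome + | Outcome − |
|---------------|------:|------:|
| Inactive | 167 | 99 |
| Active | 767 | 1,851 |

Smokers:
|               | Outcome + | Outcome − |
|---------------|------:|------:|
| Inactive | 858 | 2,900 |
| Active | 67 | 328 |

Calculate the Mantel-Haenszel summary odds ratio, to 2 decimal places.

2.39

OR_MH = Σ(aᵢdᵢ/nᵢ) / Σ(bᵢcᵢ/nᵢ), where nᵢ is the stratum total.
Stratum 1 (Non-smokers): n = 2884; a·d/n = 167·1851/2884 = 107.1834; b·c/n = 99·767/2884 = 26.3291
Stratum 2 (Smokers): n = 4153; a·d/n = 858·328/4153 = 67.7640; b·c/n = 2900·67/4153 = 46.7855
OR_MH = (107.1834 + 67.7640) / (26.3291 + 46.7855) = 174.9475 / 73.1145 = 2.39279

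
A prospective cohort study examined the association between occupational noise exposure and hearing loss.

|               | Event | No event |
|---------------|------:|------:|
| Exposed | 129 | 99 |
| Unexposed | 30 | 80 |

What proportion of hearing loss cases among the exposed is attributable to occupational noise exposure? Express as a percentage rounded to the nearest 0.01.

Cells: a = 129, b = 99, c = 30, d = 80.
Risk in exposed = 129/228 = 0.56579; risk in unexposed = 30/110 = 0.27273.
RR = 0.56579/0.27273 = 2.07456
AR% = (RR − 1)/RR × 100 = (2.07456 − 1)/2.07456 × 100 = 51.7970%

51.80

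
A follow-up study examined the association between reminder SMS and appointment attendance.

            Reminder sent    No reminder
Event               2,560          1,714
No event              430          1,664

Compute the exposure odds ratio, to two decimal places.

Reading the table with exposure as columns: a = 2560 (Reminder sent, case), b = 430 (Reminder sent, non-case), c = 1714 (No reminder, case), d = 1664.
OR = (a·d)/(b·c) = (2560 × 1664) / (430 × 1714) = 4259840 / 737020 = 5.77982
The odds of appointment attendance are about 5.78 times as high in the reminder sent group.

5.78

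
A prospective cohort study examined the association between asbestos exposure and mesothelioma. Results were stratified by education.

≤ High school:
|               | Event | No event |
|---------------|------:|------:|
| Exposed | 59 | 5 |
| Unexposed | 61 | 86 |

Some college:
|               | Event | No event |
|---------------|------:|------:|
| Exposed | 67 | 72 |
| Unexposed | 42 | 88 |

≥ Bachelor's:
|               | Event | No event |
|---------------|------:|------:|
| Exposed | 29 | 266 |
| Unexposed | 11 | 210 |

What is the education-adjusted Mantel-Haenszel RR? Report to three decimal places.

1.848

RR_MH = Σ(aᵢ·n₀ᵢ/nᵢ) / Σ(cᵢ·n₁ᵢ/nᵢ), with n₁ᵢ = aᵢ+bᵢ (exposed), n₀ᵢ = cᵢ+dᵢ (unexposed), nᵢ = n₁ᵢ+n₀ᵢ.
Stratum 1 (≤ High school): n₁ = 64, n₀ = 147, n = 211; a·n₀/n = 59·147/211 = 41.1043; c·n₁/n = 61·64/211 = 18.5024
Stratum 2 (Some college): n₁ = 139, n₀ = 130, n = 269; a·n₀/n = 67·130/269 = 32.3792; c·n₁/n = 42·139/269 = 21.7026
Stratum 3 (≥ Bachelor's): n₁ = 295, n₀ = 221, n = 516; a·n₀/n = 29·221/516 = 12.4205; c·n₁/n = 11·295/516 = 6.2888
RR_MH = (41.1043 + 32.3792 + 12.4205) / (18.5024 + 21.7026 + 6.2888) = 85.9040 / 46.4937 = 1.84765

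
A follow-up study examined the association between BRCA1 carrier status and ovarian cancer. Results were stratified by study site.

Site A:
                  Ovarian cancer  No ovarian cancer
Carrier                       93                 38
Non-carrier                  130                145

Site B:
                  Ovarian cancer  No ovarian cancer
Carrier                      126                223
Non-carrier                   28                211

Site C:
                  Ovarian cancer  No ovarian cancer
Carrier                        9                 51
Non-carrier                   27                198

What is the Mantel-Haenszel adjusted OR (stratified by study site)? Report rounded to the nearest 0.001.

3.066

OR_MH = Σ(aᵢdᵢ/nᵢ) / Σ(bᵢcᵢ/nᵢ), where nᵢ is the stratum total.
Stratum 1 (Site A): n = 406; a·d/n = 93·145/406 = 33.2143; b·c/n = 38·130/406 = 12.1675
Stratum 2 (Site B): n = 588; a·d/n = 126·211/588 = 45.2143; b·c/n = 223·28/588 = 10.6190
Stratum 3 (Site C): n = 285; a·d/n = 9·198/285 = 6.2526; b·c/n = 51·27/285 = 4.8316
OR_MH = (33.2143 + 45.2143 + 6.2526) / (12.1675 + 10.6190 + 4.8316) = 84.6812 / 27.6181 = 3.06615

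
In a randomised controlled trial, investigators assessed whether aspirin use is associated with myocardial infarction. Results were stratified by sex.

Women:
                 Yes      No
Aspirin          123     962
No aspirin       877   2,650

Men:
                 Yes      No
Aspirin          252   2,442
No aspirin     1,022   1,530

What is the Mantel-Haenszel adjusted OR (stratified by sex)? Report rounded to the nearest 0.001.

0.219

OR_MH = Σ(aᵢdᵢ/nᵢ) / Σ(bᵢcᵢ/nᵢ), where nᵢ is the stratum total.
Stratum 1 (Women): n = 4612; a·d/n = 123·2650/4612 = 70.6743; b·c/n = 962·877/4612 = 182.9302
Stratum 2 (Men): n = 5246; a·d/n = 252·1530/5246 = 73.4960; b·c/n = 2442·1022/5246 = 475.7385
OR_MH = (70.6743 + 73.4960) / (182.9302 + 475.7385) = 144.1703 / 658.6686 = 0.21888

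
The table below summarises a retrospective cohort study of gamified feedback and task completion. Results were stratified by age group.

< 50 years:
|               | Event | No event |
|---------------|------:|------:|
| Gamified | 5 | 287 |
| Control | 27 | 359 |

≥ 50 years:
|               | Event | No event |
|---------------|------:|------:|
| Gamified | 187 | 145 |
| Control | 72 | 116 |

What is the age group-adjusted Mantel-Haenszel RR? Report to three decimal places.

RR_MH = Σ(aᵢ·n₀ᵢ/nᵢ) / Σ(cᵢ·n₁ᵢ/nᵢ), with n₁ᵢ = aᵢ+bᵢ (exposed), n₀ᵢ = cᵢ+dᵢ (unexposed), nᵢ = n₁ᵢ+n₀ᵢ.
Stratum 1 (< 50 years): n₁ = 292, n₀ = 386, n = 678; a·n₀/n = 5·386/678 = 2.8466; c·n₁/n = 27·292/678 = 11.6283
Stratum 2 (≥ 50 years): n₁ = 332, n₀ = 188, n = 520; a·n₀/n = 187·188/520 = 67.6077; c·n₁/n = 72·332/520 = 45.9692
RR_MH = (2.8466 + 67.6077) / (11.6283 + 45.9692) = 70.4543 / 57.5975 = 1.22322

1.223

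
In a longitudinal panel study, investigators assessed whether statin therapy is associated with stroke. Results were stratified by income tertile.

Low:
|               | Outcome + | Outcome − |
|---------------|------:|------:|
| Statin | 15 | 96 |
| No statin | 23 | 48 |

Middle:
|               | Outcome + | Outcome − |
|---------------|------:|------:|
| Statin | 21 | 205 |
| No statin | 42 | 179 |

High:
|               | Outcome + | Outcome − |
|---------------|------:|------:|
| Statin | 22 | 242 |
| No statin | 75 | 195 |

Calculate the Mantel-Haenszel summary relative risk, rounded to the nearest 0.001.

RR_MH = Σ(aᵢ·n₀ᵢ/nᵢ) / Σ(cᵢ·n₁ᵢ/nᵢ), with n₁ᵢ = aᵢ+bᵢ (exposed), n₀ᵢ = cᵢ+dᵢ (unexposed), nᵢ = n₁ᵢ+n₀ᵢ.
Stratum 1 (Low): n₁ = 111, n₀ = 71, n = 182; a·n₀/n = 15·71/182 = 5.8516; c·n₁/n = 23·111/182 = 14.0275
Stratum 2 (Middle): n₁ = 226, n₀ = 221, n = 447; a·n₀/n = 21·221/447 = 10.3826; c·n₁/n = 42·226/447 = 21.2349
Stratum 3 (High): n₁ = 264, n₀ = 270, n = 534; a·n₀/n = 22·270/534 = 11.1236; c·n₁/n = 75·264/534 = 37.0787
RR_MH = (5.8516 + 10.3826 + 11.1236) / (14.0275 + 21.2349 + 37.0787) = 27.3578 / 72.3410 = 0.37818

0.378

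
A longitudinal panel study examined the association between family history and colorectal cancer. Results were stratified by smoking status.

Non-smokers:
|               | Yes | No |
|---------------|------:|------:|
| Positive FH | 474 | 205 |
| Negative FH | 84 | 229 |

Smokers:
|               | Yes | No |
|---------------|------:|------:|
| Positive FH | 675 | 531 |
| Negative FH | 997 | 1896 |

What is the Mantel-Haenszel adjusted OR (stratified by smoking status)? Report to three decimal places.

OR_MH = Σ(aᵢdᵢ/nᵢ) / Σ(bᵢcᵢ/nᵢ), where nᵢ is the stratum total.
Stratum 1 (Non-smokers): n = 992; a·d/n = 474·229/992 = 109.4214; b·c/n = 205·84/992 = 17.3589
Stratum 2 (Smokers): n = 4099; a·d/n = 675·1896/4099 = 312.2225; b·c/n = 531·997/4099 = 129.1552
OR_MH = (109.4214 + 312.2225) / (17.3589 + 129.1552) = 421.6439 / 146.5140 = 2.87784

2.878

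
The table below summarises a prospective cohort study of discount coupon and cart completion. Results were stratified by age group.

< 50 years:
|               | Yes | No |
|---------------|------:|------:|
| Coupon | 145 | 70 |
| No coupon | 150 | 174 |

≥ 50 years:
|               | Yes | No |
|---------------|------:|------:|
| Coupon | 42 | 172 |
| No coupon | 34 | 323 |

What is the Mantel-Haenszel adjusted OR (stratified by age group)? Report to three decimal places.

2.374

OR_MH = Σ(aᵢdᵢ/nᵢ) / Σ(bᵢcᵢ/nᵢ), where nᵢ is the stratum total.
Stratum 1 (< 50 years): n = 539; a·d/n = 145·174/539 = 46.8089; b·c/n = 70·150/539 = 19.4805
Stratum 2 (≥ 50 years): n = 571; a·d/n = 42·323/571 = 23.7583; b·c/n = 172·34/571 = 10.2417
OR_MH = (46.8089 + 23.7583) / (19.4805 + 10.2417) = 70.5672 / 29.7222 = 2.37423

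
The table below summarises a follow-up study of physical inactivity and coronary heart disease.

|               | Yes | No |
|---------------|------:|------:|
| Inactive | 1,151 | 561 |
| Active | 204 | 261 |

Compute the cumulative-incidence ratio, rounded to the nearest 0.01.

1.53

Cells: a = 1151, b = 561, c = 204, d = 261.
Risk in exposed = 1151/1712 = 0.67231; risk in unexposed = 204/465 = 0.43871.
RR = 0.67231 / 0.43871 = 1.53248
The risk among the exposed is 1.53 times that among the unexposed.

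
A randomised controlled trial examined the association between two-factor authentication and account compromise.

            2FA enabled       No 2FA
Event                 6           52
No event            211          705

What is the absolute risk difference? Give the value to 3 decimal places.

Reading the table with exposure as columns: a = 6 (2FA enabled, case), b = 211 (2FA enabled, non-case), c = 52 (No 2FA, case), d = 705.
Risk in exposed = 6/217 = 0.027650; risk in unexposed = 52/757 = 0.068692.
Risk difference = 0.027650 − 0.068692 = -0.041042

-0.041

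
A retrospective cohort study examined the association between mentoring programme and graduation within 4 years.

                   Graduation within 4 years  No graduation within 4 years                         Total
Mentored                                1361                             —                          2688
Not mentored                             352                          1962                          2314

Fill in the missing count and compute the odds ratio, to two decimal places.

5.72

The missing cell is in the exposed row: 2688 − 1361 = 1327.
So a = 1361, b = 1327, c = 352, d = 1962.
OR = (a·d)/(b·c) = (1361 × 1962) / (1327 × 352) = 2670282 / 467104 = 5.71668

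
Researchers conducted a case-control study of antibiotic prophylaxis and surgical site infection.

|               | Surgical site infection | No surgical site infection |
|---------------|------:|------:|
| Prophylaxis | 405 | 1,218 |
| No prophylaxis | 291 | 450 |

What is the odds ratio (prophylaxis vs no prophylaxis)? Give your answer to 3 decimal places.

Cells: a = 405, b = 1218, c = 291, d = 450.
OR = (a·d)/(b·c) = (405 × 450) / (1218 × 291) = 182250 / 354438 = 0.51419
Exposure is associated with lower odds of surgical site infection (OR = 0.51 < 1).

0.514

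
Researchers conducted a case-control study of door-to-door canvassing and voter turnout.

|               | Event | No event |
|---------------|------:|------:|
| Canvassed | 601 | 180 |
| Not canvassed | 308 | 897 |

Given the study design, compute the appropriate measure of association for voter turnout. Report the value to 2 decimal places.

9.72

Cells: a = 601, b = 180, c = 308, d = 897.
This is a case-control study: participants were sampled on outcome status, so risks in the source population cannot be estimated directly — relative risk is not valid here. The odds ratio is the appropriate measure.
OR = (a·d)/(b·c) = (601 × 897) / (180 × 308) = 539097 / 55440 = 9.72397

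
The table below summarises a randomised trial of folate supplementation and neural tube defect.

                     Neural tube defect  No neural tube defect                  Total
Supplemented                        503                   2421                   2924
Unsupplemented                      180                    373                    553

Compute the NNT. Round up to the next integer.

7

Risk in treated group = 503/2924 = 0.17202; risk in control = 180/553 = 0.32550.
Absolute risk reduction = 0.32550 − 0.17202 = 0.15347
NNT = 1 / ARR = 1 / 0.15347 = 6.516 → round up → 7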